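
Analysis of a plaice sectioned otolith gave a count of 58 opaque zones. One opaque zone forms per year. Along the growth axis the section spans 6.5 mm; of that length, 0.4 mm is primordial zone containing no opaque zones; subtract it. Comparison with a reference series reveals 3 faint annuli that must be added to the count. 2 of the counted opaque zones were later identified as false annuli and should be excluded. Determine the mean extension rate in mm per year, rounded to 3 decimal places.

True opaque zone count = 58 − 2 + 3 = 59.
The growth record spans 6.5 − 0.4 = 6.1 mm.
6.1 mm over 59 years gives 6.1 / 59 ≈ 0.103 mm per year.

0.103 mm per year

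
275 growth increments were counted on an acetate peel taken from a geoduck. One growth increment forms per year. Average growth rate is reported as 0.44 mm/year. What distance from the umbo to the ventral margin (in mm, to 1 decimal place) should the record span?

121.0 mm

The record spans 275 years at 0.44 mm per year.
Predicted length = 0.44 mm/year × 275 years = 121.0 mm.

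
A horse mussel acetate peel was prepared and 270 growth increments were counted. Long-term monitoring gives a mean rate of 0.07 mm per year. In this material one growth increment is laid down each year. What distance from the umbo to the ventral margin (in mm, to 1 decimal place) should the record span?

18.9 mm

270 years of growth are recorded.
Length ≈ 0.07 × 270 = 18.9 mm.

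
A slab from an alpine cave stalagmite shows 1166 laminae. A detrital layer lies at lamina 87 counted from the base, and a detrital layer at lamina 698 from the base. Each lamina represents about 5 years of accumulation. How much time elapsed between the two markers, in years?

The two markers are separated by 698 − 87 = 611 laminae.
Multiplying by 5 years per lamina: 611 × 5 = 3055 years.

3055 years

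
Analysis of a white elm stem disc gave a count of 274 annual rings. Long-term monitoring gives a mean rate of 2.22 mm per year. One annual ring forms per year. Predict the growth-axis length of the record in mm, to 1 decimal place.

608.3 mm

The record spans 274 years at 2.22 mm per year.
Predicted length = 2.22 mm/year × 274 years = 608.3 mm.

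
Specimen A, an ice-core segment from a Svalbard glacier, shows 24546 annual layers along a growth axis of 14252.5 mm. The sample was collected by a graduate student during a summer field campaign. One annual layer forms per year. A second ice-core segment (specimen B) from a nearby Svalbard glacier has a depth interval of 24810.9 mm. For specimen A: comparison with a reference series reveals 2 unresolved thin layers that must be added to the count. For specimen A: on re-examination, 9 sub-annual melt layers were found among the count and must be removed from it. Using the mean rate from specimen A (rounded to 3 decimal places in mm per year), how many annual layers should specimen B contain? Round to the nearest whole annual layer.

Specimen A: correcting the raw count gives 24546 − 9 + 2 = 24539 true annual layers.
A: 14252.5 mm over 24539 years gives 14252.5 / 24539 ≈ 0.581 mm/yr.
For B, 24810.9 / 0.581 = 42703.79 years ≈ 42704 annual layers.

42704 annual layers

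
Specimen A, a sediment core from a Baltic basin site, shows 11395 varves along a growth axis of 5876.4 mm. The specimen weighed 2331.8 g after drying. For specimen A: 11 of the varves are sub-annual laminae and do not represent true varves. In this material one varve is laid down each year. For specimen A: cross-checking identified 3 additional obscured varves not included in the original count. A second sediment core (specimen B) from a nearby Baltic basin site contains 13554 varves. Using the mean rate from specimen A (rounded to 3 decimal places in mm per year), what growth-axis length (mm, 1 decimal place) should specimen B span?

6993.9 mm

Specimen A: after corrections the count is 11395 − 11 + 3 = 11387 varves.
A: Mean rate = 5876.4 mm / 11387 years ≈ 0.516 mm/year.
For B, 0.516 mm/year × 13554 years = 6993.9 mm.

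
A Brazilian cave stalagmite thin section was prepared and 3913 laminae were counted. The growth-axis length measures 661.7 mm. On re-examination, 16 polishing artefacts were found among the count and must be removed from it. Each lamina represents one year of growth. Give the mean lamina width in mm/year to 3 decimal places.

0.170 mm/year

Adjusted count: 3913 − 16 = 3897 laminae.
Mean rate = 661.7 mm / 3897 years ≈ 0.170 mm/year.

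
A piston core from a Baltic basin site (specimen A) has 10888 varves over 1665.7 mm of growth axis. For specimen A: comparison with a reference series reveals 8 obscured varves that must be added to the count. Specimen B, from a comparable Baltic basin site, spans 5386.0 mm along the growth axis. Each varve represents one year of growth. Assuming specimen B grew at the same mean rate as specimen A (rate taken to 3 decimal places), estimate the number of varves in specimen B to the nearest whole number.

35203 varves

Specimen A: adjusted count: 10888 + 8 = 10896 varves.
A: Extension rate ≈ 1665.7 / 10896 = 0.153 mm/year.
Specimen B: 5386.0 mm / 0.153 mm per year = 35202.61 years ≈ 35203 varves.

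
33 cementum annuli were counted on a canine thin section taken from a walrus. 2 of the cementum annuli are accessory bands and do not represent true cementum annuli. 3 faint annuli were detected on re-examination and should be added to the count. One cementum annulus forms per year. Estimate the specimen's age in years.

True cementum annulus count = 33 − 2 + 3 = 34.
At one cementum annulus per year, that is 34 years.

34 years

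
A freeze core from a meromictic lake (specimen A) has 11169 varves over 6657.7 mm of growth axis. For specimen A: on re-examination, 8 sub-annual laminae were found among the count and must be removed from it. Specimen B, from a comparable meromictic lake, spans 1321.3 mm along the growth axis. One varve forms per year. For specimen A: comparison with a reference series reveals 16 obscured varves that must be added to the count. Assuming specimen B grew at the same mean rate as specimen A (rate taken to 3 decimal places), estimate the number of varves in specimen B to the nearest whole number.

Specimen A: after corrections the count is 11169 − 8 + 16 = 11177 varves.
A: 6657.7 mm over 11177 years gives 6657.7 / 11177 ≈ 0.596 mm/yr.
Specimen B: 1321.3 mm / 0.596 mm per year = 2216.95 years ≈ 2217 varves.

2217 varves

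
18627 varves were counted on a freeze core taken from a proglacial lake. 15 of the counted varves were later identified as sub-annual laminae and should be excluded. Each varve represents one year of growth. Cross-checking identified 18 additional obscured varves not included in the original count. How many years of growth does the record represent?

After corrections the count is 18627 − 15 + 18 = 18630 varves.
At one varve per year, that is 18630 years.

18630 years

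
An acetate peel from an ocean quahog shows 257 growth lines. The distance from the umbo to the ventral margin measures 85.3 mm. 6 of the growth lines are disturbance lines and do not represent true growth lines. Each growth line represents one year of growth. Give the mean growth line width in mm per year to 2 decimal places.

0.34 mm per year

Correcting the raw count gives 257 − 6 = 251 true growth lines.
Mean rate = 85.3 mm / 251 years ≈ 0.34 mm per year.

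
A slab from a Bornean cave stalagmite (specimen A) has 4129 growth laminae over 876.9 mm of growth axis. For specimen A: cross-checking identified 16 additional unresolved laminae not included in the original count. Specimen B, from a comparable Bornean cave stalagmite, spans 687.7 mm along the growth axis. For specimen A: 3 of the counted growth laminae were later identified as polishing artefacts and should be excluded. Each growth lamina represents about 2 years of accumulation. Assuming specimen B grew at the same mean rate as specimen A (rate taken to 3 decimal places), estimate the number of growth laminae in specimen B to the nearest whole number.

3244 growth laminae

Specimen A: true growth lamina count = 4129 − 3 + 16 = 4142.
Specimen A: 4142 growth laminae at 2 years each span 4142 × 2 = 8284 years.
A: Extension rate ≈ 876.9 / 8284 = 0.106 mm/yr.
For B, 687.7 / 0.106 = 6487.74 years; at 2 years per growth lamina that is 6487.74 / 2 ≈ 3244 growth laminae.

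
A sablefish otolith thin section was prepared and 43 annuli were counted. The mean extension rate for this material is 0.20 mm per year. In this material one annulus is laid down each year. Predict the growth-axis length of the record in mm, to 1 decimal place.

8.6 mm

43 years of growth are recorded.
Length ≈ 0.20 × 43 = 8.6 mm.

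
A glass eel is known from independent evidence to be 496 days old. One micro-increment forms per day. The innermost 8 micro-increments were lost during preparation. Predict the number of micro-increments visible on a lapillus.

At one micro-increment per day, 496 days correspond to 496 micro-increments.
Less the 8 uncaptured micro-increments: 496 − 8 = 488.

488 micro-increments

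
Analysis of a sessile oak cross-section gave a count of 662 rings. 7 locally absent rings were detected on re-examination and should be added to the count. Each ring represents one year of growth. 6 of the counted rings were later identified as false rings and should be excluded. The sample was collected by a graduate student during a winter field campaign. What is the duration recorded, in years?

Adjusted count: 662 − 6 + 7 = 663 rings.
At one ring per year, that is 663 years.

663 years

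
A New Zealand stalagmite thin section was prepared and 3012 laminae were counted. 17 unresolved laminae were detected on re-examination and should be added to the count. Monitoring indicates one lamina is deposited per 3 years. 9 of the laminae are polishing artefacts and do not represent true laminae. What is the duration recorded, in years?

True lamina count = 3012 − 9 + 17 = 3020.
At 3 years per lamina, 3020 × 3 = 9060 years.

9060 years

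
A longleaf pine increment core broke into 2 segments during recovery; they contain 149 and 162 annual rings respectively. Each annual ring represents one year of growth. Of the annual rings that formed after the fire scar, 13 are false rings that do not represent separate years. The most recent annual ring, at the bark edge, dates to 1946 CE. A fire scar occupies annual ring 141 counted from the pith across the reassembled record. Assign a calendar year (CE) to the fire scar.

Total annual rings = 149 + 162 = 311.
The fire scar sits at annual ring 141 from the pith, so 311 − 141 = 170 annual rings formed after it.
170 − 13 false = 157 true annual rings after the fire scar.
Counting back 157 years from 1946 CE places the fire scar in 1946 − 157 = 1789 CE.

1789 CE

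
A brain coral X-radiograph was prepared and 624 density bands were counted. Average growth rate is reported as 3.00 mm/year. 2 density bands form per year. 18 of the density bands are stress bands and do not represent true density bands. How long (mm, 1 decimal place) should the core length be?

True density band count = 624 − 18 = 606.
Dividing by 2 density bands per year: 606 / 2 = 303 years.
Predicted length = 3.00 mm/year × 303 years = 909.0 mm.

909.0 mm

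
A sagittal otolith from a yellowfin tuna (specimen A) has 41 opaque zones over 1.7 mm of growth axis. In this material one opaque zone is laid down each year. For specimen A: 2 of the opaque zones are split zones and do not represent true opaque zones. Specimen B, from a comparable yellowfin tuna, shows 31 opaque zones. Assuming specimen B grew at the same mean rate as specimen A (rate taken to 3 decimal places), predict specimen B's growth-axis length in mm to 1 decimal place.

1.4 mm

Specimen A: after corrections the count is 41 − 2 = 39 opaque zones.
A: 1.7 mm over 39 years gives 1.7 / 39 ≈ 0.044 mm/year.
For B, 0.044 mm/year × 31 years = 1.4 mm.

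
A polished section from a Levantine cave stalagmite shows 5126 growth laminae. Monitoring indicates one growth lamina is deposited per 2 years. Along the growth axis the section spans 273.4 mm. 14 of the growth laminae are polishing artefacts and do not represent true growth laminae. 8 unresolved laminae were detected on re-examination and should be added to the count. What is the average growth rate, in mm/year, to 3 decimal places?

Correcting the raw count gives 5126 − 14 + 8 = 5120 true growth laminae.
At 2 years per growth lamina, 5120 × 2 = 10240 years.
273.4 mm over 10240 years gives 273.4 / 10240 ≈ 0.027 mm/year.

0.027 mm/year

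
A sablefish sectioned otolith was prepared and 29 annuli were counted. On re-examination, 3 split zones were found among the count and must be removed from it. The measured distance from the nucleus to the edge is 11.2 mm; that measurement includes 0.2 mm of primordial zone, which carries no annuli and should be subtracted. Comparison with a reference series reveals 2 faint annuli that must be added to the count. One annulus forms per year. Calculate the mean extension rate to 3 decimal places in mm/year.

True annulus count = 29 − 3 + 2 = 28.
Net length = 11.2 − 0.2 = 11.0 mm.
Extension rate ≈ 11.0 / 28 = 0.393 mm/year.

0.393 mm/year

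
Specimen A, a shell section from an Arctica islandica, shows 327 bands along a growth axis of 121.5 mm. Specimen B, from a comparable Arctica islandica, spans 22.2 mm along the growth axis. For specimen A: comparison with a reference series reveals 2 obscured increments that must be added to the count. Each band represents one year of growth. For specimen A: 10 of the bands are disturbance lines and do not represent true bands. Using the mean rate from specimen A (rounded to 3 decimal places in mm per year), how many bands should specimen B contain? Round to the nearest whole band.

Specimen A: true band count = 327 − 10 + 2 = 319.
A: Extension rate ≈ 121.5 / 319 = 0.381 mm per year.
B spans 22.2 / 0.381 = 58.27 years ≈ 58 bands.

58 bands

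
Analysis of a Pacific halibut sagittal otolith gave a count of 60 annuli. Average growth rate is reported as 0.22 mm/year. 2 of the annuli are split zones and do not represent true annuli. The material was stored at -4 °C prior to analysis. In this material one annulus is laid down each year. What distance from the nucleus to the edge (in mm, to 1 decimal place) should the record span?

12.8 mm

True annulus count = 60 − 2 = 58.
Length ≈ 0.22 × 58 = 12.8 mm.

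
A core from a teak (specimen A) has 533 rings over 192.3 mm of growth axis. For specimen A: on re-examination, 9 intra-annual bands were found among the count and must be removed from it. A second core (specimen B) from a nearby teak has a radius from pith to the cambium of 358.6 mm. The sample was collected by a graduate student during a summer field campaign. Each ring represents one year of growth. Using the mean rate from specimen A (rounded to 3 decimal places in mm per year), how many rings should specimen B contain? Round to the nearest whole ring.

Specimen A: after corrections the count is 533 − 9 = 524 rings.
A: Extension rate ≈ 192.3 / 524 = 0.367 mm per year.
Specimen B: 358.6 mm / 0.367 mm per year = 977.11 years ≈ 977 rings.

977 rings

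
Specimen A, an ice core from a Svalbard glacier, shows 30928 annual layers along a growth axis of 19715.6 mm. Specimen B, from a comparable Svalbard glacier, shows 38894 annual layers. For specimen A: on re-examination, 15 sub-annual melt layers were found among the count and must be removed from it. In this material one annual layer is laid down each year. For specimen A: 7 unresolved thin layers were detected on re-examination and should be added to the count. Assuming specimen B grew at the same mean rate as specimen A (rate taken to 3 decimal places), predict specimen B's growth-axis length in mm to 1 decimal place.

Specimen A: adjusted count: 30928 − 15 + 7 = 30920 annual layers.
A: Mean rate = 19715.6 mm / 30920 years ≈ 0.638 mm per year.
For B, 0.638 mm/year × 38894 years = 24814.4 mm.

24814.4 mm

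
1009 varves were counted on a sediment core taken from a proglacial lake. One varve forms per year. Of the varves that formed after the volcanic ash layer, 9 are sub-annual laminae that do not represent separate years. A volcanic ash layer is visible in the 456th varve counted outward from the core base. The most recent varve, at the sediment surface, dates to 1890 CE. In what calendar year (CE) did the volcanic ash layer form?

1346 CE

1009 − 456 = 553 varves lie beyond the volcanic ash layer toward the sediment surface.
Removing the 9 false varves leaves 553 − 9 = 544 true varves beyond the volcanic ash layer.
The varve at the sediment surface is 1890 CE, so the volcanic ash layer dates to 1890 − 544 = 1346 CE.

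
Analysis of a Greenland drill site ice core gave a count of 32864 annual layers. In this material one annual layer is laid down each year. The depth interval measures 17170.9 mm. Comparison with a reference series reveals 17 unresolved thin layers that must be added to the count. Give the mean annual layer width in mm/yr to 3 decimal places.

Adjusted count: 32864 + 17 = 32881 annual layers.
Mean rate = 17170.9 mm / 32881 years ≈ 0.522 mm/yr.

0.522 mm/yr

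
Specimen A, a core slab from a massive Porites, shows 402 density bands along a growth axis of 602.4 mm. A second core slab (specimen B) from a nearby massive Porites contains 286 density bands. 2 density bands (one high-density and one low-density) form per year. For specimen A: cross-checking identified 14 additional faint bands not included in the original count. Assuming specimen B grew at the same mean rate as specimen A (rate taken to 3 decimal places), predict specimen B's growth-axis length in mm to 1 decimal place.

Specimen A: adjusted count: 402 + 14 = 416 density bands.
Specimen A: 416 density bands at 2 per year is 416 / 2 = 208 years.
A: Mean rate = 602.4 mm / 208 years ≈ 2.896 mm/yr.
Specimen B: 286 density bands at 2 per year is 286 / 2 = 143 years. B's length ≈ 2.896 × 143 = 414.1 mm.

414.1 mm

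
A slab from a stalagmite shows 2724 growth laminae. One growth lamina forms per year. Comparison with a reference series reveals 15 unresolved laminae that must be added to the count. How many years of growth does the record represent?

2739 yr

After corrections the count is 2724 + 15 = 2739 growth laminae.
One growth lamina per year makes the duration 2739 years.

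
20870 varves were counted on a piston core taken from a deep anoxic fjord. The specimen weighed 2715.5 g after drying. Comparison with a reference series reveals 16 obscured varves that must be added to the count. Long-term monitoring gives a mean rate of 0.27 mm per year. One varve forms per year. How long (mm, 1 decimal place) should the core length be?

Correcting the raw count gives 20870 + 16 = 20886 true varves.
20886 years at 0.27 mm/year gives 0.27 × 20886 = 5639.2 mm.

5639.2 mm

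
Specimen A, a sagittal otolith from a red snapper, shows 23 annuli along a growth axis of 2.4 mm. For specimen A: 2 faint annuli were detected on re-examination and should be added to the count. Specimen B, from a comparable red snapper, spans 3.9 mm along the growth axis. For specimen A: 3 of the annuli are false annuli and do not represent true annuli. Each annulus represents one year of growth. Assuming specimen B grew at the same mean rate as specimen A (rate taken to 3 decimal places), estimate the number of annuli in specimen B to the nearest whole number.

36 annuli

Specimen A: true annulus count = 23 − 3 + 2 = 22.
A: 2.4 mm over 22 years gives 2.4 / 22 ≈ 0.109 mm/year.
For B, 3.9 / 0.109 = 35.78 years ≈ 36 annuli.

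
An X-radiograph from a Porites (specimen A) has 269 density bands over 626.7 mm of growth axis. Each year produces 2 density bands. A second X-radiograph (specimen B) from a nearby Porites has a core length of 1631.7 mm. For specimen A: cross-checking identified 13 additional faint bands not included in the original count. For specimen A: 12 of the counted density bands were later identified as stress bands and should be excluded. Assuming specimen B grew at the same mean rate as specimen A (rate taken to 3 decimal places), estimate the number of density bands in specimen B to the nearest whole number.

703 density bands

Specimen A: correcting the raw count gives 269 − 12 + 13 = 270 true density bands.
Specimen A: 270 density bands at 2 per year is 270 / 2 = 135 years.
A: Mean rate = 626.7 mm / 135 years ≈ 4.642 mm per year.
Specimen B: 1631.7 mm / 4.642 mm per year = 351.51 years; at 2 density bands per year that is 351.51 × 2 ≈ 703 density bands.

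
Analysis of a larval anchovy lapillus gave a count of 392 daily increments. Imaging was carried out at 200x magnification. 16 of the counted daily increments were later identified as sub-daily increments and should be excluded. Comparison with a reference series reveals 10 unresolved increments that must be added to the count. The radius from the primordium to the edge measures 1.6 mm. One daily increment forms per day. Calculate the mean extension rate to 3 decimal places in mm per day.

0.004 mm per day

Adjusted count: 392 − 16 + 10 = 386 daily increments.
Extension rate ≈ 1.6 / 386 = 0.004 mm per day.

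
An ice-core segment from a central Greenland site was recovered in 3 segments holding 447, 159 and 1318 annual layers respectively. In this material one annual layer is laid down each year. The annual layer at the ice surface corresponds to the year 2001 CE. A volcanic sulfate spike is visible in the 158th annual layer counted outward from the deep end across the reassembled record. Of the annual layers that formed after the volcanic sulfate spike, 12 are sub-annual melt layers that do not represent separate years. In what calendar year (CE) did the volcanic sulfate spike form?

247 CE

Total annual layers = 447 + 159 + 1318 = 1924.
Between annual layer 158 and the ice surface there are 1924 − 158 = 1766 annual layers.
1766 − 12 false = 1754 true annual layers after the volcanic sulfate spike.
2001 − 1754 = 247 CE.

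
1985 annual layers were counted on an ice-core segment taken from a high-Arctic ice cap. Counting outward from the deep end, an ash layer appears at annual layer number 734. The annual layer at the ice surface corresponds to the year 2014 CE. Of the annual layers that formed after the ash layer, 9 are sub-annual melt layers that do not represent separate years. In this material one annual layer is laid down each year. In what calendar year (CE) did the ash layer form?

772 CE

The ash layer sits at annual layer 734 from the deep end, so 1985 − 734 = 1251 annual layers formed after it.
Removing the 9 false annual layers leaves 1251 − 9 = 1242 true annual layers beyond the ash layer.
2014 − 1242 = 772 CE.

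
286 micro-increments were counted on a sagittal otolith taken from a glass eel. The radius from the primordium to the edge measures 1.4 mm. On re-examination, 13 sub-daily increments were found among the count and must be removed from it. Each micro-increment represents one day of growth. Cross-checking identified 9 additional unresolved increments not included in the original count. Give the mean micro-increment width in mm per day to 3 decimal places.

0.005 mm per day

True micro-increment count = 286 − 13 + 9 = 282.
1.4 mm over 282 days gives 1.4 / 282 ≈ 0.005 mm per day.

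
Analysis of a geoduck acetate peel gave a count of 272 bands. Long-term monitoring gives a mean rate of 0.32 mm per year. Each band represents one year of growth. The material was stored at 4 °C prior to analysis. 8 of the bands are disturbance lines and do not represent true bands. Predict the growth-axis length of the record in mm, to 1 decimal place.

True band count = 272 − 8 = 264.
Length ≈ 0.32 × 264 = 84.5 mm.

84.5 mm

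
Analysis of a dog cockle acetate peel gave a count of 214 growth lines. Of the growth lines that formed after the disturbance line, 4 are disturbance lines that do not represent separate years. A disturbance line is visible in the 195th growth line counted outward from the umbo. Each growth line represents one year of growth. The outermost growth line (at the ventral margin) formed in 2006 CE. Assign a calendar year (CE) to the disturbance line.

The disturbance line sits at growth line 195 from the umbo, so 214 − 195 = 19 growth lines formed after it.
19 − 4 false = 15 true growth lines after the disturbance line.
The growth line at the ventral margin is 2006 CE, so the disturbance line dates to 2006 − 15 = 1991 CE.

1991 CE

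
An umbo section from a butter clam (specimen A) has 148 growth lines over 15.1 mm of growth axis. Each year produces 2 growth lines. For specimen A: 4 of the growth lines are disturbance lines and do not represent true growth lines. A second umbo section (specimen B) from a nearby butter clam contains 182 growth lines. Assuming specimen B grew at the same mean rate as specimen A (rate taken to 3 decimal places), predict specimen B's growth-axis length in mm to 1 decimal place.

19.1 mm

Specimen A: after corrections the count is 148 − 4 = 144 growth lines.
Specimen A: with 2 growth lines per year, 144 / 2 = 72 years.
A: Extension rate ≈ 15.1 / 72 = 0.210 mm per year.
Specimen B: dividing by 2 growth lines per year: 182 / 2 = 91 years. For B, 0.210 mm/year × 91 years = 19.1 mm.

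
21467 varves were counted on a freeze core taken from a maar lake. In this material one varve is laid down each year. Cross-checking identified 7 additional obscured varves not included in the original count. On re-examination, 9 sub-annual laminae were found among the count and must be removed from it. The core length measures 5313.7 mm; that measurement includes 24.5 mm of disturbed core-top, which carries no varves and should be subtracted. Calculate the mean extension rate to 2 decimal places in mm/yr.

0.25 mm/yr

Adjusted count: 21467 − 9 + 7 = 21465 varves.
Removing the 24.5 mm offcut leaves 5313.7 − 24.5 = 5289.2 mm.
5289.2 mm over 21465 years gives 5289.2 / 21465 ≈ 0.25 mm/yr.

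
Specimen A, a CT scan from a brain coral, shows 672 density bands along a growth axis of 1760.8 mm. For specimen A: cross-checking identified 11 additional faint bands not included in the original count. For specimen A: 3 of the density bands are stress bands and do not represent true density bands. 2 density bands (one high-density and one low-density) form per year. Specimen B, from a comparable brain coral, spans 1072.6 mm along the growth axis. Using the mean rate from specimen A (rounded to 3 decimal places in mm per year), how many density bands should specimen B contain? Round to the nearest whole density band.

Specimen A: true density band count = 672 − 3 + 11 = 680.
Specimen A: 680 density bands at 2 per year is 680 / 2 = 340 years.
A: Mean rate = 1760.8 mm / 340 years ≈ 5.179 mm/year.
B spans 1072.6 / 5.179 = 207.11 years; at 2 density bands per year that is 207.11 × 2 ≈ 414 density bands.

414 density bands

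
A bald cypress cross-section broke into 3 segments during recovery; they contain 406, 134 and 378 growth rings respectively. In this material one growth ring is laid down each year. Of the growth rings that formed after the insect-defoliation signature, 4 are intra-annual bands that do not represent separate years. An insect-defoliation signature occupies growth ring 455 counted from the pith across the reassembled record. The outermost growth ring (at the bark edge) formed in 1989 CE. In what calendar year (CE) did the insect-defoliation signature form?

1530 CE

Total growth rings = 406 + 134 + 378 = 918.
The insect-defoliation signature sits at growth ring 455 from the pith, so 918 − 455 = 463 growth rings formed after it.
Excluding 4 false growth rings: 463 − 4 = 459.
Counting back 459 years from 1989 CE places the insect-defoliation signature in 1989 − 459 = 1530 CE.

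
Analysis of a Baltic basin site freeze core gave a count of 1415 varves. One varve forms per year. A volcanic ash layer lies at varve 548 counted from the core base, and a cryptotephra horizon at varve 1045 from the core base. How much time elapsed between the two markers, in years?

The two markers are separated by 1045 − 548 = 497 varves.
That is 497 years at one varve per year.

497 yr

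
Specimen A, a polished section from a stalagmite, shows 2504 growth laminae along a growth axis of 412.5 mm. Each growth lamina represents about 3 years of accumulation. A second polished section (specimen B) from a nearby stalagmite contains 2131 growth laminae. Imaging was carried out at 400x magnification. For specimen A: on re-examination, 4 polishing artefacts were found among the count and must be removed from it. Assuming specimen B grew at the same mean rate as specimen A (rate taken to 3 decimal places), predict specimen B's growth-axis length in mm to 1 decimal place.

351.6 mm

Specimen A: true growth lamina count = 2504 − 4 = 2500.
Specimen A: at 3 years per growth lamina, 2500 × 3 = 7500 years.
A: Extension rate ≈ 412.5 / 7500 = 0.055 mm/year.
Specimen B: at 3 years per growth lamina, 2131 × 3 = 6393 years. B's length ≈ 0.055 × 6393 = 351.6 mm.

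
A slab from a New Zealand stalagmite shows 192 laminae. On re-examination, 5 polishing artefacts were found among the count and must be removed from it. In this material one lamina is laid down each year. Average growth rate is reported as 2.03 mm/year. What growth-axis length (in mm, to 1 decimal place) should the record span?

379.6 mm

True lamina count = 192 − 5 = 187.
Predicted length = 2.03 mm/year × 187 years = 379.6 mm.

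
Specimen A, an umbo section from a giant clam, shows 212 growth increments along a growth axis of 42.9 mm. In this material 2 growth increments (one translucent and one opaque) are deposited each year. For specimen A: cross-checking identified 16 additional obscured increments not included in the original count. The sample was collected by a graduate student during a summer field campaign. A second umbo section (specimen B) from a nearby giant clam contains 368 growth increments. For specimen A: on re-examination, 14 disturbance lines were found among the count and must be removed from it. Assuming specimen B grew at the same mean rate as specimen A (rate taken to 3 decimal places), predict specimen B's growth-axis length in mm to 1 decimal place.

Specimen A: adjusted count: 212 − 14 + 16 = 214 growth increments.
Specimen A: with 2 growth increments per year, 214 / 2 = 107 years.
A: 42.9 mm over 107 years gives 42.9 / 107 ≈ 0.401 mm/year.
Specimen B: with 2 growth increments per year, 368 / 2 = 184 years. For B, 0.401 mm/year × 184 years = 73.8 mm.

73.8 mm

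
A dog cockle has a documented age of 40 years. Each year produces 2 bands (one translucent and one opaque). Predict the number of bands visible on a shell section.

With 2 bands per year, 40 years would produce 40 × 2 = 80 bands.
So 80 bands should be present.

80 bands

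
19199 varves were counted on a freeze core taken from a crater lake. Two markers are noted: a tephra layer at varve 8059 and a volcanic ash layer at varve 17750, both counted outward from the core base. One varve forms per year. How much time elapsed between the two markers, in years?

The two markers are separated by 17750 − 8059 = 9691 varves.
That is 9691 years at one varve per year.

9691 years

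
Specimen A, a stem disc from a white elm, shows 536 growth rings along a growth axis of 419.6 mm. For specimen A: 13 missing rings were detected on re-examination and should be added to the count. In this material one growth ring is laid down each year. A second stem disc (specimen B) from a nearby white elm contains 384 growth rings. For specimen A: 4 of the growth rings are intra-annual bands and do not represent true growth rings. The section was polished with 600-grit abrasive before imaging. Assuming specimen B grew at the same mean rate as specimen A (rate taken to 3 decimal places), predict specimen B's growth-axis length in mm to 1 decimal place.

Specimen A: after corrections the count is 536 − 4 + 13 = 545 growth rings.
A: 419.6 mm over 545 years gives 419.6 / 545 ≈ 0.770 mm per year.
Length of B = 0.770 × 384 = 295.7 mm.

295.7 mm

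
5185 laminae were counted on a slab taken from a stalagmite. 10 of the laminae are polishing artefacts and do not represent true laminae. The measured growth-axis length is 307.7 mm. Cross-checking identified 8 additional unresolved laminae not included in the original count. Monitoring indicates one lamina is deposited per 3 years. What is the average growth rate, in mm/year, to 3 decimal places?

0.020 mm/year

Correcting the raw count gives 5185 − 10 + 8 = 5183 true laminae.
Multiplying by 3 years per lamina: 5183 × 3 = 15549 years.
307.7 mm over 15549 years gives 307.7 / 15549 ≈ 0.020 mm/year.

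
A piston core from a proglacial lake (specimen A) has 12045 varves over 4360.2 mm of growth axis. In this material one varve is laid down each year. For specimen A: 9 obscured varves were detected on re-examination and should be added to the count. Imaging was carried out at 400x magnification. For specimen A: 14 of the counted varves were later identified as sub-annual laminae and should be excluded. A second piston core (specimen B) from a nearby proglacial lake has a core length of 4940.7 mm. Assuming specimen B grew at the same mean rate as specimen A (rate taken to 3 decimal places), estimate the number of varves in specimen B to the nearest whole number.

Specimen A: correcting the raw count gives 12045 − 14 + 9 = 12040 true varves.
A: 4360.2 mm over 12040 years gives 4360.2 / 12040 ≈ 0.362 mm/year.
Specimen B: 4940.7 mm / 0.362 mm per year = 13648.34 years ≈ 13648 varves.

13648 varves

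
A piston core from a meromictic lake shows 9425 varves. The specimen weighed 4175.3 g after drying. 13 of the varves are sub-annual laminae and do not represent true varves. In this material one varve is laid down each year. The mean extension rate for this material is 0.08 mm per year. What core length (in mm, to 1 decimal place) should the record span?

Correcting the raw count gives 9425 − 13 = 9412 true varves.
9412 years at 0.08 mm/year gives 0.08 × 9412 = 753.0 mm.

753.0 mm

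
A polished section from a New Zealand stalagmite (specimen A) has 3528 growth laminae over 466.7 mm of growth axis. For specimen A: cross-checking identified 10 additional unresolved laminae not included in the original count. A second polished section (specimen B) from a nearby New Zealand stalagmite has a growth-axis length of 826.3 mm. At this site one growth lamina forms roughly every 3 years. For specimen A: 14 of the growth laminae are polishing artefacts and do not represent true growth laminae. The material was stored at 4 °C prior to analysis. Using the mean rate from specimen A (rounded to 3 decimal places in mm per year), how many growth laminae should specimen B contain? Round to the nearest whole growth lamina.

Specimen A: correcting the raw count gives 3528 − 14 + 10 = 3524 true growth laminae.
Specimen A: multiplying by 3 years per growth lamina: 3524 × 3 = 10572 years.
A: Mean rate = 466.7 mm / 10572 years ≈ 0.044 mm per year.
Specimen B: 826.3 mm / 0.044 mm per year = 18779.55 years; at 3 years per growth lamina that is 18779.55 / 3 ≈ 6260 growth laminae.

6260 growth laminae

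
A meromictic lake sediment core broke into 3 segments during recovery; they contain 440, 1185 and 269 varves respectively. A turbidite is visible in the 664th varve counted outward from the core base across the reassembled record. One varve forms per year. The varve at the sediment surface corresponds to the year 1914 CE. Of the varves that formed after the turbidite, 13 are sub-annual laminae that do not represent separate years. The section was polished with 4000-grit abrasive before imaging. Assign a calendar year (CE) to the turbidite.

697 CE

Total varves = 440 + 1185 + 269 = 1894.
The turbidite sits at varve 664 from the core base, so 1894 − 664 = 1230 varves formed after it.
Excluding 13 false varves: 1230 − 13 = 1217.
1914 − 1217 = 697 CE.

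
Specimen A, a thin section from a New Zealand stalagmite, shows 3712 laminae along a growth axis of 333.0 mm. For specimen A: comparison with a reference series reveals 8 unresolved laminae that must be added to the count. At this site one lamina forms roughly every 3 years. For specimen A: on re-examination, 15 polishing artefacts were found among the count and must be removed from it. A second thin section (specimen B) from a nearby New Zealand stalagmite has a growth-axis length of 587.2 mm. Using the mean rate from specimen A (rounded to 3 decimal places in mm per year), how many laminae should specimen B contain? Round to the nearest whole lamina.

Specimen A: adjusted count: 3712 − 15 + 8 = 3705 laminae.
Specimen A: 3705 laminae at 3 years each span 3705 × 3 = 11115 years.
A: Extension rate ≈ 333.0 / 11115 = 0.030 mm/yr.
For B, 587.2 / 0.030 = 19573.33 years; at 3 years per lamina that is 19573.33 / 3 ≈ 6524 laminae.

6524 laminae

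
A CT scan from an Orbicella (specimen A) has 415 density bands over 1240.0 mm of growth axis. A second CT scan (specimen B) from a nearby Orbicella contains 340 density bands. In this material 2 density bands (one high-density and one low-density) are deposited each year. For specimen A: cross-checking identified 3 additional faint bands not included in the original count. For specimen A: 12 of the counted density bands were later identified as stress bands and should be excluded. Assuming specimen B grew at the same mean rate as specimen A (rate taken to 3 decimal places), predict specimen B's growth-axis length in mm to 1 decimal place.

1038.4 mm

Specimen A: true density band count = 415 − 12 + 3 = 406.
Specimen A: dividing by 2 density bands per year: 406 / 2 = 203 years.
A: Extension rate ≈ 1240.0 / 203 = 6.108 mm/yr.
Specimen B: with 2 density bands per year, 340 / 2 = 170 years. Length of B = 6.108 × 170 = 1038.4 mm.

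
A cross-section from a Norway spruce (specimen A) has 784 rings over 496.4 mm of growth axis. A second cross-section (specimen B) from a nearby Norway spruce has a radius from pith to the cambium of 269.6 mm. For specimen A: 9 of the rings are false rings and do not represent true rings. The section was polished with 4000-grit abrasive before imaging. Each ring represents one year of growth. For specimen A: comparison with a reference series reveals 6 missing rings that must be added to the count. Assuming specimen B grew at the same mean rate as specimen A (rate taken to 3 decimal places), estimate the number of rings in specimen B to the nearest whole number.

424 rings

Specimen A: adjusted count: 784 − 9 + 6 = 781 rings.
A: Mean rate = 496.4 mm / 781 years ≈ 0.636 mm per year.
B spans 269.6 / 0.636 = 423.90 years ≈ 424 rings.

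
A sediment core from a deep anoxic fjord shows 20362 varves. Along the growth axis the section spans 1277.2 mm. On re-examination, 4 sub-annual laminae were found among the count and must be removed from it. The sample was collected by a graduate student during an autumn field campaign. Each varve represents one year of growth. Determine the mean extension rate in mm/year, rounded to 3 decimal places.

0.063 mm/year

After corrections the count is 20362 − 4 = 20358 varves.
Extension rate ≈ 1277.2 / 20358 = 0.063 mm/year.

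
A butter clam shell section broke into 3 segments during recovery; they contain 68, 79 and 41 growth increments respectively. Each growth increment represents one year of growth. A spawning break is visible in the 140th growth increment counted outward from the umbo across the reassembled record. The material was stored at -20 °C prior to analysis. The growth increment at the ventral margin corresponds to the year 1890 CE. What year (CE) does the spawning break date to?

1842 CE

Total growth increments = 68 + 79 + 41 = 188.
The spawning break sits at growth increment 140 from the umbo, so 188 − 140 = 48 growth increments formed after it.
1890 − 48 = 1842 CE.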